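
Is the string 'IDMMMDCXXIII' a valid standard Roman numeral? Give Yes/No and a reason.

'IDMMMDCXXIII': D should not appear more than once

No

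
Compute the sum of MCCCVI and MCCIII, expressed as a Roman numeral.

MCCCVI = 1306
MCCIII = 1203
1306 + 1203 = 2509

MMDIX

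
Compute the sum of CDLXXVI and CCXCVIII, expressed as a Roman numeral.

CDLXXVI = 476
CCXCVIII = 298
476 + 298 = 774

DCCLXXIV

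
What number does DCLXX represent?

DCLXX: D=500, C=100, L=50, X=10, X=10
500 + 100 + 50 + 10 + 10 = 670

670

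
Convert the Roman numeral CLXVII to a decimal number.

CLXVII: C=100, L=50, X=10, V=5, I=1, I=1
100 + 50 + 10 + 5 + 1 + 1 = 167

167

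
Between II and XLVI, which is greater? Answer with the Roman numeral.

II = 2
XLVI = 46
46 is larger

XLVI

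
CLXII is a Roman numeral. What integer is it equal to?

CLXII: C=100, L=50, X=10, I=1, I=1
100 + 50 + 10 + 1 + 1 = 162

162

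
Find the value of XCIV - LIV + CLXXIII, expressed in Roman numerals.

XCIV = 94, LIV = 54, CLXXIII = 173
94 - 54 = 40
40 + 173 = 213

CCXIII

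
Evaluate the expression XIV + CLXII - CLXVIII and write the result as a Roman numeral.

XIV = 14, CLXII = 162, CLXVIII = 168
14 + 162 = 176
176 - 168 = 8

VIII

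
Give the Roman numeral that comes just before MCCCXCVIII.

MCCCXCVIII = 1398; previous is 1397

MCCCXCVII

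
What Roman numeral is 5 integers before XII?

XII = 12
12 - 5 = 7

VII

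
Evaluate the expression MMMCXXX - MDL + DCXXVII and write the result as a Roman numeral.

MMMCXXX = 3130, MDL = 1550, DCXXVII = 627
3130 - 1550 = 1580
1580 + 627 = 2207

MMCCVII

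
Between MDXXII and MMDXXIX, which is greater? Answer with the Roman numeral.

MDXXII = 1522
MMDXXIX = 2529
2529 is larger

MMDXXIX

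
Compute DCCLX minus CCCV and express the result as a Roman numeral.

DCCLX = 760
CCCV = 305
760 - 305 = 455

CDLV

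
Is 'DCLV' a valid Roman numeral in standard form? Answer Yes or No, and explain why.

'DCLV': Check the rules: uses only the symbols I, V, X, L, C, D, M; no symbol is repeated more than three times in a row; V, L and D each appear at most once; no smaller symbol precedes a larger one (values never increase from left to right). Value: D (500) + C (100) + L (50) + V (5) = 655. So it is a valid standard Roman numeral.

Yes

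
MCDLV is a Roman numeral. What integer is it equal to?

MCDLV: M=1000, CD=400, L=50, V=5
1000 + 400 + 50 + 5 = 1455

1455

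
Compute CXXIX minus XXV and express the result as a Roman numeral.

CXXIX = 129
XXV = 25
129 - 25 = 104

CIV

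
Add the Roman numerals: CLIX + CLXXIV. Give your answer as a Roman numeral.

CLIX = 159
CLXXIV = 174
159 + 174 = 333

CCCXXXIII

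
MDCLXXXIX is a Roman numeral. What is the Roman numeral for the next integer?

MDCLXXXIX = 1689; next is 1690

MDCXC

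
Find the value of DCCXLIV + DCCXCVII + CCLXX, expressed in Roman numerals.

DCCXLIV = 744, DCCXCVII = 797, CCLXX = 270
744 + 797 = 1541
1541 + 270 = 1811

MDCCCXI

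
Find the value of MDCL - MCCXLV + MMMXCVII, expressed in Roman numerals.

MDCL = 1650, MCCXLV = 1245, MMMXCVII = 3097
1650 - 1245 = 405
405 + 3097 = 3502

MMMDII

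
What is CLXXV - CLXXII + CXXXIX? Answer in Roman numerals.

CLXXV = 175, CLXXII = 172, CXXXIX = 139
175 - 172 = 3
3 + 139 = 142

CXLII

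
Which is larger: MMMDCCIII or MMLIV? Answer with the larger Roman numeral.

MMMDCCIII = 3703
MMLIV = 2054
3703 is larger

MMMDCCIII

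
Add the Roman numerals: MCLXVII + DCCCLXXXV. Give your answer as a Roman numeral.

MCLXVII = 1167
DCCCLXXXV = 885
1167 + 885 = 2052

MMLII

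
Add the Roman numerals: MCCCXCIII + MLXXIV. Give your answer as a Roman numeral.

MCCCXCIII = 1393
MLXXIV = 1074
1393 + 1074 = 2467

MMCDLXVII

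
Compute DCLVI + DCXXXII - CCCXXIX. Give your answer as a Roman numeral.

DCLVI = 656, DCXXXII = 632, CCCXXIX = 329
656 + 632 = 1288
1288 - 329 = 959

CMLIX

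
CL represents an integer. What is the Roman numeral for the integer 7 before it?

CL = 150
150 - 7 = 143

CXLIII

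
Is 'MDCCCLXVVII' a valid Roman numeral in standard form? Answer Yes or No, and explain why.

'MDCCCLXVVII': V should not appear more than once

No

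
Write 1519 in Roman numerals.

Convert 1519 to Roman numerals:
  1519 contains 1×1000 (M)
  519 contains 1×500 (D)
  19 contains 1×10 (X)
  9 contains 1×9 (IX)

MDXIX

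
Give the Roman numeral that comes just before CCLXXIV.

CCLXXIV = 274, so the previous integer is 274 - 1 = 273

CCLXXIII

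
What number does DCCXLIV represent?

DCCXLIV: D=500, C=100, C=100, XL=40, IV=4
500 + 100 + 100 + 40 + 4 = 744

744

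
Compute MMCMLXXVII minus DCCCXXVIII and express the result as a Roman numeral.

MMCMLXXVII = 2977
DCCCXXVIII = 828
2977 - 828 = 2149

MMCXLIX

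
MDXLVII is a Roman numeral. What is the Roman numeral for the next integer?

MDXLVII = 1547; next is 1548

MDXLVIII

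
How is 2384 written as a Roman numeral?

Convert 2384 to Roman numerals:
  2384 contains 2×1000 (MM)
  384 contains 3×100 (CCC)
  84 contains 1×50 (L)
  34 contains 3×10 (XXX)
  4 contains 1×4 (IV)

MMCCCLXXXIV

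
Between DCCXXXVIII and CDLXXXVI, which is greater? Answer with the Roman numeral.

DCCXXXVIII = 738
CDLXXXVI = 486
738 is larger

DCCXXXVIII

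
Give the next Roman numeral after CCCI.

CCCI = 301; next is 302

CCCII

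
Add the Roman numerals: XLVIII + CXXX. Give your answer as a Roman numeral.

XLVIII = 48
CXXX = 130
48 + 130 = 178

CLXXVIII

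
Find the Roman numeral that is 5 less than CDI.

CDI = 401
401 - 5 = 396

CCCXCVI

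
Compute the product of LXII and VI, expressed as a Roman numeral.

LXII = 62
VI = 6
62 × 6 = 372

CCCLXXII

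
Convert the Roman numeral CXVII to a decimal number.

CXVII: C=100, X=10, V=5, I=1, I=1
100 + 10 + 5 + 1 + 1 = 117

117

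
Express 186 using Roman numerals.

Convert 186 to Roman numerals:
  186 contains 1×100 (C)
  86 contains 1×50 (L)
  36 contains 3×10 (XXX)
  6 contains 1×5 (V)
  1 contains 1×1 (I)

CLXXXVI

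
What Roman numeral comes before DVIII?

DVIII = 508; previous is 507

DVII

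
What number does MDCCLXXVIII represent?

MDCCLXXVIII: M=1000, D=500, C=100, C=100, L=50, X=10, X=10, V=5, I=1, I=1, I=1
1000 + 500 + 100 + 100 + 50 + 10 + 10 + 5 + 1 + 1 + 1 = 1778

1778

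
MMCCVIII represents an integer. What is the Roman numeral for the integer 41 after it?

MMCCVIII = 2208
2208 + 41 = 2249

MMCCXLIX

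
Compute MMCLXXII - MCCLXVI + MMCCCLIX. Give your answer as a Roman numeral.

MMCLXXII = 2172, MCCLXVI = 1266, MMCCCLIX = 2359
2172 - 1266 = 906
906 + 2359 = 3265

MMMCCLXV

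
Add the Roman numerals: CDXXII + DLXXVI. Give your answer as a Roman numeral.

CDXXII = 422
DLXXVI = 576
422 + 576 = 998

CMXCVIII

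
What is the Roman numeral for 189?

Convert 189 to Roman numerals:
  189 contains 1×100 (C)
  89 contains 1×50 (L)
  39 contains 3×10 (XXX)
  9 contains 1×9 (IX)

CLXXXIX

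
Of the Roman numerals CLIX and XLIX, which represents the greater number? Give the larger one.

CLIX = 159
XLIX = 49
159 is larger

CLIX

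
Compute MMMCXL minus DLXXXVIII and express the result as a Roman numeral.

MMMCXL = 3140
DLXXXVIII = 588
3140 - 588 = 2552

MMDLII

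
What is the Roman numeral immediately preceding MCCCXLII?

MCCCXLII = 1342, so the previous integer is 1342 - 1 = 1341

MCCCXLI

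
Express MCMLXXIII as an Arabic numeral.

MCMLXXIII: M=1000, CM=900, L=50, X=10, X=10, I=1, I=1, I=1
1000 + 900 + 50 + 10 + 10 + 1 + 1 + 1 = 1973

1973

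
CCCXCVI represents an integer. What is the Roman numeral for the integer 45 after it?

CCCXCVI = 396
396 + 45 = 441

CDXLI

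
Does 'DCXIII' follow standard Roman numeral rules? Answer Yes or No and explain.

'DCXIII': Check the rules: uses only the symbols I, V, X, L, C, D, M; no symbol is repeated more than three times in a row; V, L and D each appear at most once; no smaller symbol precedes a larger one (values never increase from left to right). Value: D (500) + C (100) + X (10) + I (1) + I (1) + I (1) = 613. So it is a valid standard Roman numeral.

Yes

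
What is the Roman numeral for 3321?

Convert 3321 to Roman numerals:
  3321 contains 3×1000 (MMM)
  321 contains 3×100 (CCC)
  21 contains 2×10 (XX)
  1 contains 1×1 (I)

MMMCCCXXI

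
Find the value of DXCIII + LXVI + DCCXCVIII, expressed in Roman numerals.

DXCIII = 593, LXVI = 66, DCCXCVIII = 798
593 + 66 = 659
659 + 798 = 1457

MCDLVII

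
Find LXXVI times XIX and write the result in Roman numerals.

LXXVI = 76
XIX = 19
76 × 19 = 1444

MCDXLIV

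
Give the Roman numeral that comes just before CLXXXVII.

CLXXXVII = 187; previous is 186

CLXXXVI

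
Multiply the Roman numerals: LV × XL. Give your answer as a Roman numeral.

LV = 55
XL = 40
55 × 40 = 2200

MMCC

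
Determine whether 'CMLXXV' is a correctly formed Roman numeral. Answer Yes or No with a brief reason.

'CMLXXV': Check the rules: uses only the symbols I, V, X, L, C, D, M; no symbol is repeated more than three times in a row; V, L and D each appear at most once; the only place a smaller symbol precedes a larger one is the allowed subtractive pair CM, the symbol right after such a pair (if any) is smaller than the pair's first symbol, and otherwise the values never increase from left to right. Value: CM (900) + L (50) + X (10) + X (10) + V (5) = 975. So it is a valid standard Roman numeral.

Yes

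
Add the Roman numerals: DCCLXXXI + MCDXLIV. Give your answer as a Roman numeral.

DCCLXXXI = 781
MCDXLIV = 1444
781 + 1444 = 2225

MMCCXXV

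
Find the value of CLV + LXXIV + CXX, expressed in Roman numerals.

CLV = 155, LXXIV = 74, CXX = 120
155 + 74 = 229
229 + 120 = 349

CCCXLIX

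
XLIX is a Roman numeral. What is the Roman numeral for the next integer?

XLIX = 49, so the next integer is 49 + 1 = 50

L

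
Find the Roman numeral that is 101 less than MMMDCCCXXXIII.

MMMDCCCXXXIII = 3833
3833 - 101 = 3732

MMMDCCXXXII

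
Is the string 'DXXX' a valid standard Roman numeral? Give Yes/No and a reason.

'DXXX': Check the rules: uses only the symbols I, V, X, L, C, D, M; no symbol is repeated more than three times in a row; V, L and D each appear at most once; no smaller symbol precedes a larger one (values never increase from left to right). Value: D (500) + X (10) + X (10) + X (10) = 530. So it is a valid standard Roman numeral.

Yes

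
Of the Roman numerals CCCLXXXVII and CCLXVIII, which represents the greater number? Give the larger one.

CCCLXXXVII = 387
CCLXVIII = 268
387 is larger

CCCLXXXVII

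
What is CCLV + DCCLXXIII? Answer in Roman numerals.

CCLV = 255
DCCLXXIII = 773
255 + 773 = 1028

MXXVIII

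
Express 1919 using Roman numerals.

Convert 1919 to Roman numerals:
  1919 contains 1×1000 (M)
  919 contains 1×900 (CM)
  19 contains 1×10 (X)
  9 contains 1×9 (IX)

MCMXIX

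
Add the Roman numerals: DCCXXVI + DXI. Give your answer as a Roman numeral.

DCCXXVI = 726
DXI = 511
726 + 511 = 1237

MCCXXXVII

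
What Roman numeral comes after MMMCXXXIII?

MMMCXXXIII = 3133, so the next integer is 3133 + 1 = 3134

MMMCXXXIV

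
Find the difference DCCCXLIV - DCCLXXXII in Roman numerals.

DCCCXLIV = 844
DCCLXXXII = 782
844 - 782 = 62

LXII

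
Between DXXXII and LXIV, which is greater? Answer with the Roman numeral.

DXXXII = 532
LXIV = 64
532 is larger

DXXXII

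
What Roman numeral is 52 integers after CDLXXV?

CDLXXV = 475
475 + 52 = 527

DXXVII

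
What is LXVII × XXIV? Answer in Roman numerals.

LXVII = 67
XXIV = 24
67 × 24 = 1608

MDCVIII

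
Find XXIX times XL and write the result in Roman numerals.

XXIX = 29
XL = 40
29 × 40 = 1160

MCLX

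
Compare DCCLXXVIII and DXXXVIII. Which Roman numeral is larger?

DCCLXXVIII = 778
DXXXVIII = 538
778 is larger

DCCLXXVIII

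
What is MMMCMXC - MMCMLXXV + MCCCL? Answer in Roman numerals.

MMMCMXC = 3990, MMCMLXXV = 2975, MCCCL = 1350
3990 - 2975 = 1015
1015 + 1350 = 2365

MMCCCLXV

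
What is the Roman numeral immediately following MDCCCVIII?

MDCCCVIII = 1808; next is 1809

MDCCCIX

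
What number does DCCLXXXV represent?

DCCLXXXV: D=500, C=100, C=100, L=50, X=10, X=10, X=10, V=5
500 + 100 + 100 + 50 + 10 + 10 + 10 + 5 = 785

785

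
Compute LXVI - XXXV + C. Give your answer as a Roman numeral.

LXVI = 66, XXXV = 35, C = 100
66 - 35 = 31
31 + 100 = 131

CXXXI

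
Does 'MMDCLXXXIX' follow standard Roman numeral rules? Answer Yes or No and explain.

'MMDCLXXXIX': Check the rules: uses only the symbols I, V, X, L, C, D, M; no symbol is repeated more than three times in a row; V, L and D each appear at most once; the only place a smaller symbol precedes a larger one is the allowed subtractive pair IX, the symbol right after such a pair (if any) is smaller than the pair's first symbol, and otherwise the values never increase from left to right. Value: M (1000) + M (1000) + D (500) + C (100) + L (50) + X (10) + X (10) + X (10) + IX (9) = 2689. So it is a valid standard Roman numeral.

Yes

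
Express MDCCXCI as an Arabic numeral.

MDCCXCI: M=1000, D=500, C=100, C=100, XC=90, I=1
1000 + 500 + 100 + 100 + 90 + 1 = 1791

1791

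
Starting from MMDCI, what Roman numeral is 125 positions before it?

MMDCI = 2601
2601 - 125 = 2476

MMCDLXXVI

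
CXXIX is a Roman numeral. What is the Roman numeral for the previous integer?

CXXIX = 129; previous is 128

CXXVIII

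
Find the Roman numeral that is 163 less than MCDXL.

MCDXL = 1440
1440 - 163 = 1277

MCCLXXVII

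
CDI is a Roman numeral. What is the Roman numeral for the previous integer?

CDI = 401; previous is 400

CD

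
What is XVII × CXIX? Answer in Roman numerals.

XVII = 17
CXIX = 119
17 × 119 = 2023

MMXXIII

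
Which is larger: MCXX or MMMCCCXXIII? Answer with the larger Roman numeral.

MCXX = 1120
MMMCCCXXIII = 3323
3323 is larger

MMMCCCXXIII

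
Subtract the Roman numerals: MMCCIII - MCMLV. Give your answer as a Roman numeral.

MMCCIII = 2203
MCMLV = 1955
2203 - 1955 = 248

CCXLVIII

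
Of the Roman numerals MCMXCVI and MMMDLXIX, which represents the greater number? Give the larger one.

MCMXCVI = 1996
MMMDLXIX = 3569
3569 is larger

MMMDLXIX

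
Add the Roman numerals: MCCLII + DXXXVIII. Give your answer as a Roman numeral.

MCCLII = 1252
DXXXVIII = 538
1252 + 538 = 1790

MDCCXC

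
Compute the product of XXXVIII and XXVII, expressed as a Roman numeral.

XXXVIII = 38
XXVII = 27
38 × 27 = 1026

MXXVI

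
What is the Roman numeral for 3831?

Convert 3831 to Roman numerals:
  3831 contains 3×1000 (MMM)
  831 contains 1×500 (D)
  331 contains 3×100 (CCC)
  31 contains 3×10 (XXX)
  1 contains 1×1 (I)

MMMDCCCXXXI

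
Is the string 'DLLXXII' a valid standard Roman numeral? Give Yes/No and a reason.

'DLLXXII': L should not appear more than once

No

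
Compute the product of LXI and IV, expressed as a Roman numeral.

LXI = 61
IV = 4
61 × 4 = 244

CCXLIV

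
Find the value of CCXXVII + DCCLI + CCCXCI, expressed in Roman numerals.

CCXXVII = 227, DCCLI = 751, CCCXCI = 391
227 + 751 = 978
978 + 391 = 1369

MCCCLXIX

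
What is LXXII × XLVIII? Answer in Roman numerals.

LXXII = 72
XLVIII = 48
72 × 48 = 3456

MMMCDLVI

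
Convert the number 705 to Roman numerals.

Convert 705 to Roman numerals:
  705 contains 1×500 (D)
  205 contains 2×100 (CC)
  5 contains 1×5 (V)

DCCV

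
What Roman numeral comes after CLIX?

CLIX = 159; next is 160

CLX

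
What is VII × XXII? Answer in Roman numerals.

VII = 7
XXII = 22
7 × 22 = 154

CLIV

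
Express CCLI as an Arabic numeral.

CCLI: C=100, C=100, L=50, I=1
100 + 100 + 50 + 1 = 251

251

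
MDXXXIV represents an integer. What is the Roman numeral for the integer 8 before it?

MDXXXIV = 1534
1534 - 8 = 1526

MDXXVI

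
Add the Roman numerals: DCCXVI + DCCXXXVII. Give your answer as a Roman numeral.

DCCXVI = 716
DCCXXXVII = 737
716 + 737 = 1453

MCDLIII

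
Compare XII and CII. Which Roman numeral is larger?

XII = 12
CII = 102
102 is larger

CII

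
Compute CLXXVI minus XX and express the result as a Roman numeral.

CLXXVI = 176
XX = 20
176 - 20 = 156

CLVI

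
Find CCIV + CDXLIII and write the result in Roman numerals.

CCIV = 204
CDXLIII = 443
204 + 443 = 647

DCXLVII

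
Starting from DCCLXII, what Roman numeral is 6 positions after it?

DCCLXII = 762
762 + 6 = 768

DCCLXVIII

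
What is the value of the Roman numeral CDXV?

CDXV: CD=400, X=10, V=5
400 + 10 + 5 = 415

415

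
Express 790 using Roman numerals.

Convert 790 to Roman numerals:
  790 contains 1×500 (D)
  290 contains 2×100 (CC)
  90 contains 1×90 (XC)

DCCXC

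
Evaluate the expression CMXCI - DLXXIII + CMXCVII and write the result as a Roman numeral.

CMXCI = 991, DLXXIII = 573, CMXCVII = 997
991 - 573 = 418
418 + 997 = 1415

MCDXV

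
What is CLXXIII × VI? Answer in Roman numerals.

CLXXIII = 173
VI = 6
173 × 6 = 1038

MXXXVIII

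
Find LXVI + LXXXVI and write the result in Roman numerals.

LXVI = 66
LXXXVI = 86
66 + 86 = 152

CLII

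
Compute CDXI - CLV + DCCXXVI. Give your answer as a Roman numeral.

CDXI = 411, CLV = 155, DCCXXVI = 726
411 - 155 = 256
256 + 726 = 982

CMLXXXII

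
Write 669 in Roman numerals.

Convert 669 to Roman numerals:
  669 contains 1×500 (D)
  169 contains 1×100 (C)
  69 contains 1×50 (L)
  19 contains 1×10 (X)
  9 contains 1×9 (IX)

DCLXIX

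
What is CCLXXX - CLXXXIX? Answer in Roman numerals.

CCLXXX = 280
CLXXXIX = 189
280 - 189 = 91

XCI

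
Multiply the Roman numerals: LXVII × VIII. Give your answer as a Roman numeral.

LXVII = 67
VIII = 8
67 × 8 = 536

DXXXVI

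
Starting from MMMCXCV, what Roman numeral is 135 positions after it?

MMMCXCV = 3195
3195 + 135 = 3330

MMMCCCXXX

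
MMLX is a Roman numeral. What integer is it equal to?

MMLX: M=1000, M=1000, L=50, X=10
1000 + 1000 + 50 + 10 = 2060

2060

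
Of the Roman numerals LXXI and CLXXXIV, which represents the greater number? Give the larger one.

LXXI = 71
CLXXXIV = 184
184 is larger

CLXXXIV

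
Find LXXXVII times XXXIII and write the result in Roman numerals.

LXXXVII = 87
XXXIII = 33
87 × 33 = 2871

MMDCCCLXXI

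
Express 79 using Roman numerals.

Convert 79 to Roman numerals:
  79 contains 1×50 (L)
  29 contains 2×10 (XX)
  9 contains 1×9 (IX)

LXXIX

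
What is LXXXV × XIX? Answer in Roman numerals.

LXXXV = 85
XIX = 19
85 × 19 = 1615

MDCXV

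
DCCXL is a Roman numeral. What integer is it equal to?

DCCXL: D=500, C=100, C=100, XL=40
500 + 100 + 100 + 40 = 740

740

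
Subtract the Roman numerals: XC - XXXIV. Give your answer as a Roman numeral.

XC = 90
XXXIV = 34
90 - 34 = 56

LVI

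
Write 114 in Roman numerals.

Convert 114 to Roman numerals:
  114 contains 1×100 (C)
  14 contains 1×10 (X)
  4 contains 1×4 (IV)

CXIV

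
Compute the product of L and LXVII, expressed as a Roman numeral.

L = 50
LXVII = 67
50 × 67 = 3350

MMMCCCL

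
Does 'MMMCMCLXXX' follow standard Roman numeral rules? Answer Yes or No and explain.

'MMMCMCLXXX': C cannot come right after the subtractive pair CM: once C is subtracted in CM, the next symbol must be smaller than C

No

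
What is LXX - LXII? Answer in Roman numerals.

LXX = 70
LXII = 62
70 - 62 = 8

VIII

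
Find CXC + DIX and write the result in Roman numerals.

CXC = 190
DIX = 509
190 + 509 = 699

DCXCIX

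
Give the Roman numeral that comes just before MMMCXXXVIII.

MMMCXXXVIII = 3138; previous is 3137

MMMCXXXVII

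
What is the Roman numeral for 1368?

Convert 1368 to Roman numerals:
  1368 contains 1×1000 (M)
  368 contains 3×100 (CCC)
  68 contains 1×50 (L)
  18 contains 1×10 (X)
  8 contains 1×5 (V)
  3 contains 3×1 (III)

MCCCLXVIII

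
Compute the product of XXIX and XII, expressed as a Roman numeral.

XXIX = 29
XII = 12
29 × 12 = 348

CCCXLVIII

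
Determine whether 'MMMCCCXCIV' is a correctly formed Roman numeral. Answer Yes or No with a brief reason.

'MMMCCCXCIV': Check the rules: uses only the symbols I, V, X, L, C, D, M; no symbol is repeated more than three times in a row; V, L and D each appear at most once; the only places a smaller symbol precedes a larger one are the allowed subtractive pairs XC, IV, the symbol right after such a pair (if any) is smaller than the pair's first symbol, and otherwise the values never increase from left to right. Value: M (1000) + M (1000) + M (1000) + C (100) + C (100) + C (100) + XC (90) + IV (4) = 3394. So it is a valid standard Roman numeral.

Yes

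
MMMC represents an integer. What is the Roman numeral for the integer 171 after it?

MMMC = 3100
3100 + 171 = 3271

MMMCCLXXI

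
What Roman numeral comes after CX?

CX = 110; next is 111

CXI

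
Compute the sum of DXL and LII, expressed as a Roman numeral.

DXL = 540
LII = 52
540 + 52 = 592

DXCII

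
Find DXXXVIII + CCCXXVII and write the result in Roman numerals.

DXXXVIII = 538
CCCXXVII = 327
538 + 327 = 865

DCCCLXV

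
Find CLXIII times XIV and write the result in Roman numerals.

CLXIII = 163
XIV = 14
163 × 14 = 2282

MMCCLXXXII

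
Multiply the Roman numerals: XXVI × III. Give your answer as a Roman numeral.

XXVI = 26
III = 3
26 × 3 = 78

LXXVIII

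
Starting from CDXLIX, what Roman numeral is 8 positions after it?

CDXLIX = 449
449 + 8 = 457

CDLVII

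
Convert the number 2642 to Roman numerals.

Convert 2642 to Roman numerals:
  2642 contains 2×1000 (MM)
  642 contains 1×500 (D)
  142 contains 1×100 (C)
  42 contains 1×40 (XL)
  2 contains 2×1 (II)

MMDCXLII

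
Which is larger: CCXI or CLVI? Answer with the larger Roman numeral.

CCXI = 211
CLVI = 156
211 is larger

CCXI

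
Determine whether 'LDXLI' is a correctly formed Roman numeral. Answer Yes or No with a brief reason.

'LDXLI': L should not appear more than once

No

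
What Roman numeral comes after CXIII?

CXIII = 113, so the next integer is 113 + 1 = 114

CXIV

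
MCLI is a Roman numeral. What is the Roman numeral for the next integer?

MCLI = 1151; next is 1152

MCLII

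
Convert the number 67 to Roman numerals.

Convert 67 to Roman numerals:
  67 contains 1×50 (L)
  17 contains 1×10 (X)
  7 contains 1×5 (V)
  2 contains 2×1 (II)

LXVII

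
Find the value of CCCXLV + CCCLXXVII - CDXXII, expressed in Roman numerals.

CCCXLV = 345, CCCLXXVII = 377, CDXXII = 422
345 + 377 = 722
722 - 422 = 300

CCC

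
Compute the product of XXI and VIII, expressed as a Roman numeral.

XXI = 21
VIII = 8
21 × 8 = 168

CLXVIII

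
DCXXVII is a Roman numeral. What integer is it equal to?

DCXXVII: D=500, C=100, X=10, X=10, V=5, I=1, I=1
500 + 100 + 10 + 10 + 5 + 1 + 1 = 627

627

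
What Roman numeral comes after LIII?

LIII = 53; next is 54

LIV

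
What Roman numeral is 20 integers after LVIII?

LVIII = 58
58 + 20 = 78

LXXVIII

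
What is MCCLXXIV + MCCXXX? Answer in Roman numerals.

MCCLXXIV = 1274
MCCXXX = 1230
1274 + 1230 = 2504

MMDIV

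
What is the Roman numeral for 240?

Convert 240 to Roman numerals:
  240 contains 2×100 (CC)
  40 contains 1×40 (XL)

CCXL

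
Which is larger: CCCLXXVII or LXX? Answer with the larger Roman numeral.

CCCLXXVII = 377
LXX = 70
377 is larger

CCCLXXVII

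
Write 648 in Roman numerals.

Convert 648 to Roman numerals:
  648 contains 1×500 (D)
  148 contains 1×100 (C)
  48 contains 1×40 (XL)
  8 contains 1×5 (V)
  3 contains 3×1 (III)

DCXLVIII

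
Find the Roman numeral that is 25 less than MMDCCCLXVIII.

MMDCCCLXVIII = 2868
2868 - 25 = 2843

MMDCCCXLIII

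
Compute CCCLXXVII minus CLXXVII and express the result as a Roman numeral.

CCCLXXVII = 377
CLXXVII = 177
377 - 177 = 200

CC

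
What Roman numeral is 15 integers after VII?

VII = 7
7 + 15 = 22

XXII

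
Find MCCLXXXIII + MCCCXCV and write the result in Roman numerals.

MCCLXXXIII = 1283
MCCCXCV = 1395
1283 + 1395 = 2678

MMDCLXXVIII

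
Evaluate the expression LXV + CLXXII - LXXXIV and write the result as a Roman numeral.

LXV = 65, CLXXII = 172, LXXXIV = 84
65 + 172 = 237
237 - 84 = 153

CLIII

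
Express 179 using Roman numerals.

Convert 179 to Roman numerals:
  179 contains 1×100 (C)
  79 contains 1×50 (L)
  29 contains 2×10 (XX)
  9 contains 1×9 (IX)

CLXXIX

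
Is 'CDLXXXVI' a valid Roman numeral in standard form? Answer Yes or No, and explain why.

'CDLXXXVI': Check the rules: uses only the symbols I, V, X, L, C, D, M; no symbol is repeated more than three times in a row; V, L and D each appear at most once; the only place a smaller symbol precedes a larger one is the allowed subtractive pair CD, the symbol right after such a pair (if any) is smaller than the pair's first symbol, and otherwise the values never increase from left to right. Value: CD (400) + L (50) + X (10) + X (10) + X (10) + V (5) + I (1) = 486. So it is a valid standard Roman numeral.

Yes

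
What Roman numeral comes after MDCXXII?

MDCXXII = 1622; next is 1623

MDCXXIII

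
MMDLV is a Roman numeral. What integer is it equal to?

MMDLV: M=1000, M=1000, D=500, L=50, V=5
1000 + 1000 + 500 + 50 + 5 = 2555

2555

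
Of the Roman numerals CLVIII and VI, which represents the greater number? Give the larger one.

CLVIII = 158
VI = 6
158 is larger

CLVIII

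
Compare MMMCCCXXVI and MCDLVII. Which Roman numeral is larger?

MMMCCCXXVI = 3326
MCDLVII = 1457
3326 is larger

MMMCCCXXVI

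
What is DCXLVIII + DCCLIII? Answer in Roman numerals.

DCXLVIII = 648
DCCLIII = 753
648 + 753 = 1401

MCDI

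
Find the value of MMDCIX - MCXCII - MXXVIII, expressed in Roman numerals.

MMDCIX = 2609, MCXCII = 1192, MXXVIII = 1028
2609 - 1192 = 1417
1417 - 1028 = 389

CCCLXXXIX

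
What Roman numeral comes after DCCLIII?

DCCLIII = 753; next is 754

DCCLIV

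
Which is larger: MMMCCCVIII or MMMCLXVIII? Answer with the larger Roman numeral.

MMMCCCVIII = 3308
MMMCLXVIII = 3168
3308 is larger

MMMCCCVIII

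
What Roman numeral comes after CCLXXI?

CCLXXI = 271; next is 272

CCLXXII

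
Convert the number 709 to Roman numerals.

Convert 709 to Roman numerals:
  709 contains 1×500 (D)
  209 contains 2×100 (CC)
  9 contains 1×9 (IX)

DCCIX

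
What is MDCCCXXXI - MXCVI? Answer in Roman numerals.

MDCCCXXXI = 1831
MXCVI = 1096
1831 - 1096 = 735

DCCXXXV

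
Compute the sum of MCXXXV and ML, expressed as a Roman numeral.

MCXXXV = 1135
ML = 1050
1135 + 1050 = 2185

MMCLXXXV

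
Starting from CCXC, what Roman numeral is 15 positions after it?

CCXC = 290
290 + 15 = 305

CCCV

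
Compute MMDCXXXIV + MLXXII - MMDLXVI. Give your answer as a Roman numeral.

MMDCXXXIV = 2634, MLXXII = 1072, MMDLXVI = 2566
2634 + 1072 = 3706
3706 - 2566 = 1140

MCXL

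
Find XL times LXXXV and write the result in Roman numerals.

XL = 40
LXXXV = 85
40 × 85 = 3400

MMMCD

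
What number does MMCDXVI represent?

MMCDXVI: M=1000, M=1000, CD=400, X=10, V=5, I=1
1000 + 1000 + 400 + 10 + 5 + 1 = 2416

2416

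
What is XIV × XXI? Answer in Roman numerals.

XIV = 14
XXI = 21
14 × 21 = 294

CCXCIV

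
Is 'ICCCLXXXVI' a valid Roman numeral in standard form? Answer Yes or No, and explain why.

'ICCCLXXXVI': Invalid subtractive combination: IC

No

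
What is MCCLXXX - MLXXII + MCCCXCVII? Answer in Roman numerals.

MCCLXXX = 1280, MLXXII = 1072, MCCCXCVII = 1397
1280 - 1072 = 208
208 + 1397 = 1605

MDCV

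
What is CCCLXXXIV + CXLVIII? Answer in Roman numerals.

CCCLXXXIV = 384
CXLVIII = 148
384 + 148 = 532

DXXXII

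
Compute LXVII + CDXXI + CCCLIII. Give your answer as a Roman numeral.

LXVII = 67, CDXXI = 421, CCCLIII = 353
67 + 421 = 488
488 + 353 = 841

DCCCXLI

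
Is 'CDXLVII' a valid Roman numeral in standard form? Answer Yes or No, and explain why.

'CDXLVII': Check the rules: uses only the symbols I, V, X, L, C, D, M; no symbol is repeated more than three times in a row; V, L and D each appear at most once; the only places a smaller symbol precedes a larger one are the allowed subtractive pairs CD, XL, the symbol right after such a pair (if any) is smaller than the pair's first symbol, and otherwise the values never increase from left to right. Value: CD (400) + XL (40) + V (5) + I (1) + I (1) = 447. So it is a valid standard Roman numeral.

Yes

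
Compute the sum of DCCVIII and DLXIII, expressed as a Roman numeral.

DCCVIII = 708
DLXIII = 563
708 + 563 = 1271

MCCLXXI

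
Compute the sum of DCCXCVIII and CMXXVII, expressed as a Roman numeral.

DCCXCVIII = 798
CMXXVII = 927
798 + 927 = 1725

MDCCXXV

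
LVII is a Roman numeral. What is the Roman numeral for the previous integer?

LVII = 57; previous is 56

LVI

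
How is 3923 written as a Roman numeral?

Convert 3923 to Roman numerals:
  3923 contains 3×1000 (MMM)
  923 contains 1×900 (CM)
  23 contains 2×10 (XX)
  3 contains 3×1 (III)

MMMCMXXIII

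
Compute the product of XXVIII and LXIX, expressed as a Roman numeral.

XXVIII = 28
LXIX = 69
28 × 69 = 1932

MCMXXXII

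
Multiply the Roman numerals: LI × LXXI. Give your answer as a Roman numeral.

LI = 51
LXXI = 71
51 × 71 = 3621

MMMDCXXI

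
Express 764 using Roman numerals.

Convert 764 to Roman numerals:
  764 contains 1×500 (D)
  264 contains 2×100 (CC)
  64 contains 1×50 (L)
  14 contains 1×10 (X)
  4 contains 1×4 (IV)

DCCLXIV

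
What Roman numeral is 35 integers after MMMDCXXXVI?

MMMDCXXXVI = 3636
3636 + 35 = 3671

MMMDCLXXI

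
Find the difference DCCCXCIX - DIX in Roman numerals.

DCCCXCIX = 899
DIX = 509
899 - 509 = 390

CCCXC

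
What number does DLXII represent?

DLXII: D=500, L=50, X=10, I=1, I=1
500 + 50 + 10 + 1 + 1 = 562

562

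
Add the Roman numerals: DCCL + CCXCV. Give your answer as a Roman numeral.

DCCL = 750
CCXCV = 295
750 + 295 = 1045

MXLV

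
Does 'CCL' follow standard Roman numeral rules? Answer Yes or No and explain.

'CCL': Check the rules: uses only the symbols I, V, X, L, C, D, M; no symbol is repeated more than three times in a row; V, L and D each appear at most once; no smaller symbol precedes a larger one (values never increase from left to right). Value: C (100) + C (100) + L (50) = 250. So it is a valid standard Roman numeral.

Yes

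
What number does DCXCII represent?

DCXCII: D=500, C=100, XC=90, I=1, I=1
500 + 100 + 90 + 1 + 1 = 692

692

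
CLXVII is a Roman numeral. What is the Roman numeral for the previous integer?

CLXVII = 167, so the previous integer is 167 - 1 = 166

CLXVI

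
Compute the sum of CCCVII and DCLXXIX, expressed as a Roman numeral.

CCCVII = 307
DCLXXIX = 679
307 + 679 = 986

CMLXXXVI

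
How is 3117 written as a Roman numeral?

Convert 3117 to Roman numerals:
  3117 contains 3×1000 (MMM)
  117 contains 1×100 (C)
  17 contains 1×10 (X)
  7 contains 1×5 (V)
  2 contains 2×1 (II)

MMMCXVII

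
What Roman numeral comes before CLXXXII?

CLXXXII = 182; previous is 181

CLXXXI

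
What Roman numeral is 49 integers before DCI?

DCI = 601
601 - 49 = 552

DLII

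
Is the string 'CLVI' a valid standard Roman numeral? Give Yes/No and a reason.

'CLVI': Check the rules: uses only the symbols I, V, X, L, C, D, M; no symbol is repeated more than three times in a row; V, L and D each appear at most once; no smaller symbol precedes a larger one (values never increase from left to right). Value: C (100) + L (50) + V (5) + I (1) = 156. So it is a valid standard Roman numeral.

Yes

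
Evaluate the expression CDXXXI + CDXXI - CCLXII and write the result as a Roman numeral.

CDXXXI = 431, CDXXI = 421, CCLXII = 262
431 + 421 = 852
852 - 262 = 590

DXC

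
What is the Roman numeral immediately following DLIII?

DLIII = 553; next is 554

DLIV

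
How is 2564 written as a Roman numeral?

Convert 2564 to Roman numerals:
  2564 contains 2×1000 (MM)
  564 contains 1×500 (D)
  64 contains 1×50 (L)
  14 contains 1×10 (X)
  4 contains 1×4 (IV)

MMDLXIV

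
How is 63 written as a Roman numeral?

Convert 63 to Roman numerals:
  63 contains 1×50 (L)
  13 contains 1×10 (X)
  3 contains 3×1 (III)

LXIII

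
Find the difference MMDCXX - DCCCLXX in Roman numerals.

MMDCXX = 2620
DCCCLXX = 870
2620 - 870 = 1750

MDCCL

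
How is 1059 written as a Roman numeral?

Convert 1059 to Roman numerals:
  1059 contains 1×1000 (M)
  59 contains 1×50 (L)
  9 contains 1×9 (IX)

MLIX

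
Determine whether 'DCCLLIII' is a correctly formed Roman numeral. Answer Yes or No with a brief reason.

'DCCLLIII': L should not appear more than once

No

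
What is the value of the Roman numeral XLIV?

XLIV: XL=40, IV=4
40 + 4 = 44

44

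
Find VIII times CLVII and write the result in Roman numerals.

VIII = 8
CLVII = 157
8 × 157 = 1256

MCCLVI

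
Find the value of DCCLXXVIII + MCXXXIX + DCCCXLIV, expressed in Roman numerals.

DCCLXXVIII = 778, MCXXXIX = 1139, DCCCXLIV = 844
778 + 1139 = 1917
1917 + 844 = 2761

MMDCCLXI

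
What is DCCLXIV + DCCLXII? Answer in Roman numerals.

DCCLXIV = 764
DCCLXII = 762
764 + 762 = 1526

MDXXVI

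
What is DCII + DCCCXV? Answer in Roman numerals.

DCII = 602
DCCCXV = 815
602 + 815 = 1417

MCDXVII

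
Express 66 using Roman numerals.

Convert 66 to Roman numerals:
  66 contains 1×50 (L)
  16 contains 1×10 (X)
  6 contains 1×5 (V)
  1 contains 1×1 (I)

LXVI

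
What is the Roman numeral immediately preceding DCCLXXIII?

DCCLXXIII = 773; previous is 772

DCCLXXII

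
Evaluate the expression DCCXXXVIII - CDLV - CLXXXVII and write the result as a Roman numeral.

DCCXXXVIII = 738, CDLV = 455, CLXXXVII = 187
738 - 455 = 283
283 - 187 = 96

XCVI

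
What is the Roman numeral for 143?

Convert 143 to Roman numerals:
  143 contains 1×100 (C)
  43 contains 1×40 (XL)
  3 contains 3×1 (III)

CXLIII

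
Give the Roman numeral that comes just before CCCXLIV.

CCCXLIV = 344; previous is 343

CCCXLIII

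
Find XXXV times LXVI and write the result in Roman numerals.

XXXV = 35
LXVI = 66
35 × 66 = 2310

MMCCCX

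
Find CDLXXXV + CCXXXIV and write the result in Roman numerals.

CDLXXXV = 485
CCXXXIV = 234
485 + 234 = 719

DCCXIX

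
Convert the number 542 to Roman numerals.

Convert 542 to Roman numerals:
  542 contains 1×500 (D)
  42 contains 1×40 (XL)
  2 contains 2×1 (II)

DXLII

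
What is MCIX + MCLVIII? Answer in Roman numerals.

MCIX = 1109
MCLVIII = 1158
1109 + 1158 = 2267

MMCCLXVII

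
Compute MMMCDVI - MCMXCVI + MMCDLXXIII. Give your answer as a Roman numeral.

MMMCDVI = 3406, MCMXCVI = 1996, MMCDLXXIII = 2473
3406 - 1996 = 1410
1410 + 2473 = 3883

MMMDCCCLXXXIII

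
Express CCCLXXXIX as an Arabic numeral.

CCCLXXXIX: C=100, C=100, C=100, L=50, X=10, X=10, X=10, IX=9
100 + 100 + 100 + 50 + 10 + 10 + 10 + 9 = 389

389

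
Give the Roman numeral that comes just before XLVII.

XLVII = 47; previous is 46

XLVI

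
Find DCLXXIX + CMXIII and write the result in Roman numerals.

DCLXXIX = 679
CMXIII = 913
679 + 913 = 1592

MDXCII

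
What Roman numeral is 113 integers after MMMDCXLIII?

MMMDCXLIII = 3643
3643 + 113 = 3756

MMMDCCLVI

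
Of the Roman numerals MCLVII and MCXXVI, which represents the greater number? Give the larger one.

MCLVII = 1157
MCXXVI = 1126
1157 is larger

MCLVII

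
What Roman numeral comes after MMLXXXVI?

MMLXXXVI = 2086; next is 2087

MMLXXXVII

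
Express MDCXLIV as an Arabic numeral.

MDCXLIV: M=1000, D=500, C=100, XL=40, IV=4
1000 + 500 + 100 + 40 + 4 = 1644

1644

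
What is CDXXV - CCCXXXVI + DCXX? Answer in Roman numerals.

CDXXV = 425, CCCXXXVI = 336, DCXX = 620
425 - 336 = 89
89 + 620 = 709

DCCIX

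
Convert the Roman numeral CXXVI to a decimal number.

CXXVI: C=100, X=10, X=10, V=5, I=1
100 + 10 + 10 + 5 + 1 = 126

126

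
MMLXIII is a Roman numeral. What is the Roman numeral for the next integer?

MMLXIII = 2063, so the next integer is 2063 + 1 = 2064

MMLXIV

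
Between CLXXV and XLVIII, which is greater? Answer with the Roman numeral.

CLXXV = 175
XLVIII = 48
175 is larger

CLXXV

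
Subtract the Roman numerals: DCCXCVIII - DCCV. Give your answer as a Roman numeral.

DCCXCVIII = 798
DCCV = 705
798 - 705 = 93

XCIII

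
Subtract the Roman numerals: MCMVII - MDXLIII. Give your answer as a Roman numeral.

MCMVII = 1907
MDXLIII = 1543
1907 - 1543 = 364

CCCLXIV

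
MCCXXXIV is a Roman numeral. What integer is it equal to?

MCCXXXIV: M=1000, C=100, C=100, X=10, X=10, X=10, IV=4
1000 + 100 + 100 + 10 + 10 + 10 + 4 = 1234

1234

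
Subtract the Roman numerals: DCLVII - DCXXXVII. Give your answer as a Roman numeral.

DCLVII = 657
DCXXXVII = 637
657 - 637 = 20

XX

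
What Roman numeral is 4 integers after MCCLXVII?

MCCLXVII = 1267
1267 + 4 = 1271

MCCLXXI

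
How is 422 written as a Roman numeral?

Convert 422 to Roman numerals:
  422 contains 1×400 (CD)
  22 contains 2×10 (XX)
  2 contains 2×1 (II)

CDXXII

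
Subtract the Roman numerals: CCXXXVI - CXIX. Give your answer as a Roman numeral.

CCXXXVI = 236
CXIX = 119
236 - 119 = 117

CXVII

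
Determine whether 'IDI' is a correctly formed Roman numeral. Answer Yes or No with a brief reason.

'IDI': Invalid subtractive combination: ID

No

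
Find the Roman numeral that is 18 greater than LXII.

LXII = 62
62 + 18 = 80

LXXX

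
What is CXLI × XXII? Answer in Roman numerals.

CXLI = 141
XXII = 22
141 × 22 = 3102

MMMCII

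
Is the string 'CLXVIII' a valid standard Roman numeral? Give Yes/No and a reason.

'CLXVIII': Check the rules: uses only the symbols I, V, X, L, C, D, M; no symbol is repeated more than three times in a row; V, L and D each appear at most once; no smaller symbol precedes a larger one (values never increase from left to right). Value: C (100) + L (50) + X (10) + V (5) + I (1) + I (1) + I (1) = 168. So it is a valid standard Roman numeral.

Yes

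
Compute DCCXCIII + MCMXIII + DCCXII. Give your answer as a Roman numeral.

DCCXCIII = 793, MCMXIII = 1913, DCCXII = 712
793 + 1913 = 2706
2706 + 712 = 3418

MMMCDXVIII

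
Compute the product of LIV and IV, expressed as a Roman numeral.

LIV = 54
IV = 4
54 × 4 = 216

CCXVI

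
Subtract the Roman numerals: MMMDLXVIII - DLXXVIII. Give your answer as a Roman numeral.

MMMDLXVIII = 3568
DLXXVIII = 578
3568 - 578 = 2990

MMCMXC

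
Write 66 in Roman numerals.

Convert 66 to Roman numerals:
  66 contains 1×50 (L)
  16 contains 1×10 (X)
  6 contains 1×5 (V)
  1 contains 1×1 (I)

LXVI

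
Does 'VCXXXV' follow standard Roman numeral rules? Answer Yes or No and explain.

'VCXXXV': V should not appear more than once

No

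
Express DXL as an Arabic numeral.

DXL: D=500, XL=40
500 + 40 = 540

540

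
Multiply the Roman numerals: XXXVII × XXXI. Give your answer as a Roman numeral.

XXXVII = 37
XXXI = 31
37 × 31 = 1147

MCXLVII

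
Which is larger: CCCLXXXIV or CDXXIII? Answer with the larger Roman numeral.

CCCLXXXIV = 384
CDXXIII = 423
423 is larger

CDXXIII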